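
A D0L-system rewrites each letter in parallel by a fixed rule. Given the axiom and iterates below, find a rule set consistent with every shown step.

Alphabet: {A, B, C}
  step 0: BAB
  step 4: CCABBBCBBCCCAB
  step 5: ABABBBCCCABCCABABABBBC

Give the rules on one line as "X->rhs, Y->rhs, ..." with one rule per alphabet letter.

  step 4 ⇒ step 5: CCABBBCBBCCCAB ⇒ AB·AB·BB·C·C·C·AB·C·C·AB·AB·AB·BB·C
    A ↦ BB
    B ↦ C
    C ↦ AB

A->BB, B->C, C->AB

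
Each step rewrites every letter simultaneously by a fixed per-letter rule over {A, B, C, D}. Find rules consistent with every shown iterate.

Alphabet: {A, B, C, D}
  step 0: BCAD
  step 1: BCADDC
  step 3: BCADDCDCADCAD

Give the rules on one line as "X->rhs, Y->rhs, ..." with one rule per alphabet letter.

A->D, B->BC, C->A, D->DC

  step 0 ⇒ step 1: BCAD ⇒ BC·A·D·DC
    A ↦ D
    B ↦ BC
    C ↦ A
    D ↦ DC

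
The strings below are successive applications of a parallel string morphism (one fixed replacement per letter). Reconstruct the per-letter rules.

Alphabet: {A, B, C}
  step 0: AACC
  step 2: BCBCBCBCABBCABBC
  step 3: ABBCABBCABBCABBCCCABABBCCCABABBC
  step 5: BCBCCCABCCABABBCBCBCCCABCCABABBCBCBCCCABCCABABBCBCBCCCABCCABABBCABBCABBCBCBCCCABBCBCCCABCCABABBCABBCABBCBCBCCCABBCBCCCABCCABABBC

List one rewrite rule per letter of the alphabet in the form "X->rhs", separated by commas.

A->CC, B->AB, C->BC

  step 2 ⇒ step 3: BCBCBCBCABBCABBC ⇒ AB·BC·AB·BC·AB·BC·AB·BC·CC·AB·AB·BC·CC·AB·AB·BC
    A ↦ CC
    B ↦ AB
    C ↦ BC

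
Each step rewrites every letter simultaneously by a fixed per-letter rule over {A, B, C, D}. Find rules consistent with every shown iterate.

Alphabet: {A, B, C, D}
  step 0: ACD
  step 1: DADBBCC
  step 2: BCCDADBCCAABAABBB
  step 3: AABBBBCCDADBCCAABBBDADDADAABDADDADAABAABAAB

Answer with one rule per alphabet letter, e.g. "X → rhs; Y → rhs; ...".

  step 2 ⇒ step 3: BCCDADBCCAABAABBB ⇒ AAB·B·B·BCC·DAD·BCC·AAB·B·B·DAD·DAD·AAB·DAD·DAD·AAB·AAB·AAB
    A ↦ DAD
    B ↦ AAB
    C ↦ B
    D ↦ BCC

A->DAD, B->AAB, C->B, D->BCC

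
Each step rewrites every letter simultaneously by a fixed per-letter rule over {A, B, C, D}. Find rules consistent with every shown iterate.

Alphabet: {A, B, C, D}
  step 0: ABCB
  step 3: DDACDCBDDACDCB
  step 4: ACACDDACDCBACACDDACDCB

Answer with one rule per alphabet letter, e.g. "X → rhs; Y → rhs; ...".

  step 3 ⇒ step 4: DDACDCBDDACDCB ⇒ AC·AC·D·D·AC·D·CB·AC·AC·D·D·AC·D·CB
    A ↦ D
    B ↦ CB
    C ↦ D
    D ↦ AC

A->D, B->CB, C->D, D->AC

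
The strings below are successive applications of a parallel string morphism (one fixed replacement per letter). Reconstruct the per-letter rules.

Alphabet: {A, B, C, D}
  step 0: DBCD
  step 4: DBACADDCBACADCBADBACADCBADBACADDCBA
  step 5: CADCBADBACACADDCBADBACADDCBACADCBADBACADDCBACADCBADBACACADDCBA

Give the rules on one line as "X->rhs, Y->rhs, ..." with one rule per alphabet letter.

A->BA, B->DC, C->D, D->CA

  step 4 ⇒ step 5: DBACADDCBACADCBADBACADCBADBACADDCBA ⇒ CA·DC·BA·D·BA·CA·CA·D·DC·BA·D·BA·CA·D·DC·BA·CA·DC·BA·D·BA·CA·D·DC·BA·CA·DC·BA·D·BA·CA·CA·D·DC·BA
    A ↦ BA
    B ↦ DC
    C ↦ D
    D ↦ CA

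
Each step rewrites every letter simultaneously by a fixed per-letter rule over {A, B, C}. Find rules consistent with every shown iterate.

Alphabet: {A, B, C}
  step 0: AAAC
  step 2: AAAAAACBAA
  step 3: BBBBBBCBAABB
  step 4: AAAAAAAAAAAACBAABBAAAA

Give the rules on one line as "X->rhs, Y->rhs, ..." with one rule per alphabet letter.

  step 3 ⇒ step 4: BBBBBBCBAABB ⇒ AA·AA·AA·AA·AA·AA·CB·AA·B·B·AA·AA
    A ↦ B
    B ↦ AA
    C ↦ CB

A->B, B->AA, C->CB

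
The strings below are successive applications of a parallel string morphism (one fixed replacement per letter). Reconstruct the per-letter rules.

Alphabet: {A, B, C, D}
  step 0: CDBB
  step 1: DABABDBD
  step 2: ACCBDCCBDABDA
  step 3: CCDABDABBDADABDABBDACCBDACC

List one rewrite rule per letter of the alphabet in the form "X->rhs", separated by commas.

  step 2 ⇒ step 3: ACCBDCCBDABDA ⇒ CC·DAB·DAB·BD·A·DAB·DAB·BD·A·CC·BD·A·CC
    A ↦ CC
    B ↦ BD
    C ↦ DAB
    D ↦ A

A->CC, B->BD, C->DAB, D->A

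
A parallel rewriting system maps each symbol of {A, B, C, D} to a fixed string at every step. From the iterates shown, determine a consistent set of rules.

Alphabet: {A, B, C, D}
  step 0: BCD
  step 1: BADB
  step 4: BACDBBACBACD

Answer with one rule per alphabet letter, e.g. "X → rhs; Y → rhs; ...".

  step 0 ⇒ step 1: BCD ⇒ BA·D·B
    B ↦ BA
    C ↦ D
    D ↦ B
    A ↦ C  (constrained at step 1)

A->C, B->BA, C->D, D->B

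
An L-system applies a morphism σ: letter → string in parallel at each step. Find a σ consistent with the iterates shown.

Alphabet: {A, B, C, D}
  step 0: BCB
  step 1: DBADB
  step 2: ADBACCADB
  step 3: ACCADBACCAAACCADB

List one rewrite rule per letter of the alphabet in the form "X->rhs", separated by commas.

A->ACC, B->DB, C->A, D->A

  step 2 ⇒ step 3: ADBACCADB ⇒ ACC·A·DB·ACC·A·A·ACC·A·DB
    A ↦ ACC
    B ↦ DB
    C ↦ A
    D ↦ A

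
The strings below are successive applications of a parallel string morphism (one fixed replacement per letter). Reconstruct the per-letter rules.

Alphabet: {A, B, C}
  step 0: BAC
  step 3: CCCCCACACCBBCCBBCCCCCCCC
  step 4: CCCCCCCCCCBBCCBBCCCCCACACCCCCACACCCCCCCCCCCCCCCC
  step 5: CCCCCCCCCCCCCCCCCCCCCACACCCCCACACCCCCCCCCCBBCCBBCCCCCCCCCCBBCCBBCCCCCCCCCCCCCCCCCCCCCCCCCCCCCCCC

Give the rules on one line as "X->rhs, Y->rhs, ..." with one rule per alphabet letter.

  step 4 ⇒ step 5: CCCCCCCCCCBBCCBBCCCCCACACCCCCACACCCCCCCCCCCCCCCC ⇒ CC·CC·CC·CC·CC·CC·CC·CC·CC·CC·CA·CA·CC·CC·CA·CA·CC·CC·CC·CC·CC·BB·CC·BB·CC·CC·CC·CC·CC·BB·CC·BB·CC·CC·CC·CC·CC·CC·CC·CC·CC·CC·CC·CC·CC·CC·CC·CC
    A ↦ BB
    B ↦ CA
    C ↦ CC

A->BB, B->CA, C->CC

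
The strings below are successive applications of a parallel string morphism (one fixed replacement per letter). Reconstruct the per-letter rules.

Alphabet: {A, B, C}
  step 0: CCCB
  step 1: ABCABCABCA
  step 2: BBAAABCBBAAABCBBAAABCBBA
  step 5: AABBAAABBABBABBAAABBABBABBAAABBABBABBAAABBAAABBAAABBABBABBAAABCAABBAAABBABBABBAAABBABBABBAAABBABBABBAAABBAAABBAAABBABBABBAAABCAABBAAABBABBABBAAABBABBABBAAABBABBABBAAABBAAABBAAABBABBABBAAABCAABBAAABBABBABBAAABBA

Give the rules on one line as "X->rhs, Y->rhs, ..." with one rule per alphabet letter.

A->BBA, B->A, C->ABC

  step 1 ⇒ step 2: ABCABCABCA ⇒ BBA·A·ABC·BBA·A·ABC·BBA·A·ABC·BBA
    A ↦ BBA
    B ↦ A
    C ↦ ABC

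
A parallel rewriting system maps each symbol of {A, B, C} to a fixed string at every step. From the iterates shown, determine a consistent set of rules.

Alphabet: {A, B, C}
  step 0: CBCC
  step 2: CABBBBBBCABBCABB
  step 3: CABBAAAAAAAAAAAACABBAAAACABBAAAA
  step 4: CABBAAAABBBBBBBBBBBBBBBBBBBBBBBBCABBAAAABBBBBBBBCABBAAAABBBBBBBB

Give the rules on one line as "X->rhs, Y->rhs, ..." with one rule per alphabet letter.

  step 3 ⇒ step 4: CABBAAAAAAAAAAAACABBAAAACABBAAAA ⇒ CA·BB·AA·AA·BB·BB·BB·BB·BB·BB·BB·BB·BB·BB·BB·BB·CA·BB·AA·AA·BB·BB·BB·BB·CA·BB·AA·AA·BB·BB·BB·BB
    A ↦ BB
    B ↦ AA
    C ↦ CA

A->BB, B->AA, C->CA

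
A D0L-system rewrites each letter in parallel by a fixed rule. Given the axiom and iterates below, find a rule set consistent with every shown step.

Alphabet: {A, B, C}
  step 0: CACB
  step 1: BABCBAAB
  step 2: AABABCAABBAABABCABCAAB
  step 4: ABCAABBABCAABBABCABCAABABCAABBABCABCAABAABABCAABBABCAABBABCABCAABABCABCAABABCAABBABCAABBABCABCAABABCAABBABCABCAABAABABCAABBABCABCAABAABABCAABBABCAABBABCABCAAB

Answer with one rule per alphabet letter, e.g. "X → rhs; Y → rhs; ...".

A->ABC, B->AAB, C->B

  step 1 ⇒ step 2: BABCBAAB ⇒ AAB·ABC·AAB·B·AAB·ABC·ABC·AAB
    A ↦ ABC
    B ↦ AAB
    C ↦ B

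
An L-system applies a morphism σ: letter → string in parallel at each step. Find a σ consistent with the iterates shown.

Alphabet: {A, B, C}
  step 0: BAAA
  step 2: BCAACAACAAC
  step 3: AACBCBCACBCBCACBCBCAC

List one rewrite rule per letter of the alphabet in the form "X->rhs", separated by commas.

A->BC, B->A, C->AC

  step 2 ⇒ step 3: BCAACAACAAC ⇒ A·AC·BC·BC·AC·BC·BC·AC·BC·BC·AC
    A ↦ BC
    B ↦ A
    C ↦ AC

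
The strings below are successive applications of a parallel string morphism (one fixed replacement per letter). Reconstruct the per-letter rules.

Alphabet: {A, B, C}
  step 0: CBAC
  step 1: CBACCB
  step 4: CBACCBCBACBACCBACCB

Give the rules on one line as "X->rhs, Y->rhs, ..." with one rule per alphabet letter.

  step 0 ⇒ step 1: CBAC ⇒ CB·A·C·CB
    A ↦ C
    B ↦ A
    C ↦ CB

A->C, B->A, C->CB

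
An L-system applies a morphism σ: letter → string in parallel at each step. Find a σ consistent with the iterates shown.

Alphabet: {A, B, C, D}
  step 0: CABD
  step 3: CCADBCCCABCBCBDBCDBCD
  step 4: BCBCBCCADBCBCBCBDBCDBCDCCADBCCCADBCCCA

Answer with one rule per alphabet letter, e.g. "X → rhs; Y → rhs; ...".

  step 3 ⇒ step 4: CCADBCCCABCBCBDBCDBCD ⇒ BC·BC·B·CCA·D·BC·BC·BC·B·D·BC·D·BC·D·CCA·D·BC·CCA·D·BC·CCA
    A ↦ B
    B ↦ D
    C ↦ BC
    D ↦ CCA

A->B, B->D, C->BC, D->CCA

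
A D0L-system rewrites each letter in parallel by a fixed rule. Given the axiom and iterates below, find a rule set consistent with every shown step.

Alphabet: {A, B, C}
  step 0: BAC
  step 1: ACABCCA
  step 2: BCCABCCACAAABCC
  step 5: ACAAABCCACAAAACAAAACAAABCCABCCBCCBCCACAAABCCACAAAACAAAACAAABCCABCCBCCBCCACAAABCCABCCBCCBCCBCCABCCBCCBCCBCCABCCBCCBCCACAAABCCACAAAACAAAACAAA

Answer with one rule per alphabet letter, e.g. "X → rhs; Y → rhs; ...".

A->BCC, B->ACA, C->A

  step 1 ⇒ step 2: ACABCCA ⇒ BCC·A·BCC·ACA·A·A·BCC
    A ↦ BCC
    B ↦ ACA
    C ↦ A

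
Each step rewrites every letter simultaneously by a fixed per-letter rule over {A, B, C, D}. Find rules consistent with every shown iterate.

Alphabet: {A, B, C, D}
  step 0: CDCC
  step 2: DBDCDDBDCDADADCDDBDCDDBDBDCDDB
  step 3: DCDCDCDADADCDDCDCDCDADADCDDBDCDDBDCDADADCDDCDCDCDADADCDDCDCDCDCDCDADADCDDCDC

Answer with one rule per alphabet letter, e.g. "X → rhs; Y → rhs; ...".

  step 2 ⇒ step 3: DBDCDDBDCDADADCDDBDCDDBDBDCDDB ⇒ DCD·C·DCD·ADA·DCD·DCD·C·DCD·ADA·DCD·DB·DCD·DB·DCD·ADA·DCD·DCD·C·DCD·ADA·DCD·DCD·C·DCD·C·DCD·ADA·DCD·DCD·C
    A ↦ DB
    B ↦ C
    C ↦ ADA
    D ↦ DCD

A->DB, B->C, C->ADA, D->DCD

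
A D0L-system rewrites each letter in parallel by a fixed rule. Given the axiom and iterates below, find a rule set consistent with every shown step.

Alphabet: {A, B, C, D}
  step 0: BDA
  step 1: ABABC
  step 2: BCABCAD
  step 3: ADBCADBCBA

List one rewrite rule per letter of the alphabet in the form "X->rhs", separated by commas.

  step 2 ⇒ step 3: BCABCAD ⇒ A·D·BC·A·D·BC·BA
    A ↦ BC
    B ↦ A
    C ↦ D
    D ↦ BA

A->BC, B->A, C->D, D->BA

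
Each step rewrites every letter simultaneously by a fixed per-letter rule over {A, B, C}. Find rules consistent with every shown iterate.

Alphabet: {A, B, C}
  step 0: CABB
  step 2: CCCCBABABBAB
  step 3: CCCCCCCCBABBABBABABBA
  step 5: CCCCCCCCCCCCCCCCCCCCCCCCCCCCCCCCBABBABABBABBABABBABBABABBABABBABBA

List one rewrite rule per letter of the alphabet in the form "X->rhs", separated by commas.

  step 2 ⇒ step 3: CCCCBABABBAB ⇒ CC·CC·CC·CC·BA·B·BA·B·BA·BA·B·BA
    A ↦ B
    B ↦ BA
    C ↦ CC

A->B, B->BA, C->CC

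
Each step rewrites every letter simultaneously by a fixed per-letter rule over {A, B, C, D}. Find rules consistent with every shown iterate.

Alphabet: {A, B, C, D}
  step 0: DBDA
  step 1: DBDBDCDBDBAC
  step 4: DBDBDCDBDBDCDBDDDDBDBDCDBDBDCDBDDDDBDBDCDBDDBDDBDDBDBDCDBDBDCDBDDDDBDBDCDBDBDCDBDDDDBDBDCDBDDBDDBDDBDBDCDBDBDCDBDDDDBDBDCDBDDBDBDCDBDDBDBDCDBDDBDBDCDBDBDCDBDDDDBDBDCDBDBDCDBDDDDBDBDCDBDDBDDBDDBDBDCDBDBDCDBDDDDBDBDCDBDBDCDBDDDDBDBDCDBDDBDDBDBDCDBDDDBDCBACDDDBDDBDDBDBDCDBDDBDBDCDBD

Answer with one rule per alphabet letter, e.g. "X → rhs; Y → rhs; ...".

A->BAC, B->BDC, C->DD, D->DBD

  step 0 ⇒ step 1: DBDA ⇒ DBD·BDC·DBD·BAC
    A ↦ BAC
    B ↦ BDC
    D ↦ DBD
    C ↦ DD  (constrained at step 1)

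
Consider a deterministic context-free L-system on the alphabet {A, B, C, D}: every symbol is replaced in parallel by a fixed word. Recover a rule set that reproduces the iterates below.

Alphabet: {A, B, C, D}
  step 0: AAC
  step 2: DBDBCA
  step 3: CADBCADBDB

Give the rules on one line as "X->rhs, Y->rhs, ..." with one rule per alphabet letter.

  step 2 ⇒ step 3: DBDBCA ⇒ CA·DB·CA·DB·D·B
    A ↦ B
    B ↦ DB
    C ↦ D
    D ↦ CA

A->B, B->DB, C->D, D->CA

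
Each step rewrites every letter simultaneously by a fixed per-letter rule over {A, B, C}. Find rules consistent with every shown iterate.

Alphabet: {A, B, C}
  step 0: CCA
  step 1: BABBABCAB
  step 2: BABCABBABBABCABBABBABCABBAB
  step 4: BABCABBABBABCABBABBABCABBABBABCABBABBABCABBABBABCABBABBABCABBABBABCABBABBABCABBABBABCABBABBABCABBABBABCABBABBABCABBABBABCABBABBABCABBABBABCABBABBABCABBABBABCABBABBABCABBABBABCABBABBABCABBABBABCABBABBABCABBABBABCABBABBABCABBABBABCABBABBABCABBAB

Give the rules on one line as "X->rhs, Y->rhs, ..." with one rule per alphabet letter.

  step 1 ⇒ step 2: BABBABCAB ⇒ BAB·CAB·BAB·BAB·CAB·BAB·BAB·CAB·BAB
    A ↦ CAB
    B ↦ BAB
    C ↦ BAB

A->CAB, B->BAB, C->BAB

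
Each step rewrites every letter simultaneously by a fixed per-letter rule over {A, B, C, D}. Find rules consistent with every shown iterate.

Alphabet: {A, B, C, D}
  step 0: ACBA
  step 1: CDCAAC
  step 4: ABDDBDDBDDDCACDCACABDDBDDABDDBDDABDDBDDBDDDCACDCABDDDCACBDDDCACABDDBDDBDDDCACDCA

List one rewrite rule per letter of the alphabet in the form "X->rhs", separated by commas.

  step 0 ⇒ step 1: ACBA ⇒ C·DCA·A·C
    A ↦ C
    B ↦ A
    C ↦ DCA
    D ↦ BDD  (constrained at step 1)

A->C, B->A, C->DCA, D->BDD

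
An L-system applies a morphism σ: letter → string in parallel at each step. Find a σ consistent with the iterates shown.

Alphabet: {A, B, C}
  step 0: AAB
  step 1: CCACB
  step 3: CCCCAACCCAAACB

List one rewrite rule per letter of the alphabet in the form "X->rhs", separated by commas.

A->C, B->ACB, C->AA

  step 0 ⇒ step 1: AAB ⇒ C·C·ACB
    A ↦ C
    B ↦ ACB
    C ↦ AA  (constrained at step 1)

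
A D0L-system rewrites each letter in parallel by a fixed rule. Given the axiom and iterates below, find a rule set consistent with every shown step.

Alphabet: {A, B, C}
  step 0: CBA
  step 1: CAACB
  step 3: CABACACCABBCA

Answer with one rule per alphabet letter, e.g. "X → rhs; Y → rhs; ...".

  step 0 ⇒ step 1: CBA ⇒ CA·AC·B
    A ↦ B
    B ↦ AC
    C ↦ CA

A->B, B->AC, C->CA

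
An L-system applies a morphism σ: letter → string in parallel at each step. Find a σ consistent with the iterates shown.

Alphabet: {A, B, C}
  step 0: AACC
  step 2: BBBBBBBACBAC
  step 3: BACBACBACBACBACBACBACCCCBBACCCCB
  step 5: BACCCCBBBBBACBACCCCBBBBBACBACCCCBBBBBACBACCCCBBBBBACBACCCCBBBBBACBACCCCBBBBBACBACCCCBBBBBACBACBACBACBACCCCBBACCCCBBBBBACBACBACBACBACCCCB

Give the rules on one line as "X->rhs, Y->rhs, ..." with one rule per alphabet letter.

  step 2 ⇒ step 3: BBBBBBBACBAC ⇒ BAC·BAC·BAC·BAC·BAC·BAC·BAC·CCC·B·BAC·CCC·B
    A ↦ CCC
    B ↦ BAC
    C ↦ B

A->CCC, B->BAC, C->B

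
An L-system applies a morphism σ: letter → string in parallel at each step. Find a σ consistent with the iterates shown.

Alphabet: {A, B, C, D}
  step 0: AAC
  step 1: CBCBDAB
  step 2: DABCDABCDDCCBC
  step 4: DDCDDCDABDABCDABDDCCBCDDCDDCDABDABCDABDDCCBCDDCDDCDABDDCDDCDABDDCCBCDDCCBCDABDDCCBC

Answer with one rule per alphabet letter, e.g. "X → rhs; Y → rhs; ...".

  step 1 ⇒ step 2: CBCBDAB ⇒ DAB·C·DAB·C·DDC·CB·C
    A ↦ CB
    B ↦ C
    C ↦ DAB
    D ↦ DDC

A->CB, B->C, C->DAB, D->DDC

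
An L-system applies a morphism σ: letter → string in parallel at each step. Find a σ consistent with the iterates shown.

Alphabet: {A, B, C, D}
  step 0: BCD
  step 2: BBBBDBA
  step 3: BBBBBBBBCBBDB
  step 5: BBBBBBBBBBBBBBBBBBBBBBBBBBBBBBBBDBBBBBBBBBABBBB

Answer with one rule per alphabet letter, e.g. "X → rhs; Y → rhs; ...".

A->DB, B->BB, C->A, D->C

  step 2 ⇒ step 3: BBBBDBA ⇒ BB·BB·BB·BB·C·BB·DB
    A ↦ DB
    B ↦ BB
    D ↦ C
    C ↦ A  (constrained at step 0)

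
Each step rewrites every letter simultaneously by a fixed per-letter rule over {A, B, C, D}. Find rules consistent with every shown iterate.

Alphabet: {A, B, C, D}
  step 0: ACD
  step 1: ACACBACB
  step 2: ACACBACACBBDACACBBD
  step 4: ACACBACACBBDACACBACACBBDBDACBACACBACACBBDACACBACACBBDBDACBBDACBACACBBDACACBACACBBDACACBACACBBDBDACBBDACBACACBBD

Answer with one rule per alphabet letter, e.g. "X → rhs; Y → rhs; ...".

  step 1 ⇒ step 2: ACACBACB ⇒ ACA·CB·ACA·CB·BD·ACA·CB·BD
    A ↦ ACA
    B ↦ BD
    C ↦ CB
  step 0 ⇒ step 1: ACD ⇒ ACA·CB·ACB
    D ↦ ACB

A->ACA, B->BD, C->CB, D->ACB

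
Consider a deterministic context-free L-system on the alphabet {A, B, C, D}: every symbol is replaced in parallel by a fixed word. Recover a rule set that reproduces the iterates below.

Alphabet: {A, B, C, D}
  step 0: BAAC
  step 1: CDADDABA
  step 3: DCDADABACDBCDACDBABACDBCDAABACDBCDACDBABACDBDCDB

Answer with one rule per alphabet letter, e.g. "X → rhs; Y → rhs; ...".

  step 0 ⇒ step 1: BAAC ⇒ CDA·D·D·ABA
    A ↦ D
    B ↦ CDA
    C ↦ ABA
    D ↦ CDB  (constrained at step 1)

A->D, B->CDA, C->ABA, D->CDB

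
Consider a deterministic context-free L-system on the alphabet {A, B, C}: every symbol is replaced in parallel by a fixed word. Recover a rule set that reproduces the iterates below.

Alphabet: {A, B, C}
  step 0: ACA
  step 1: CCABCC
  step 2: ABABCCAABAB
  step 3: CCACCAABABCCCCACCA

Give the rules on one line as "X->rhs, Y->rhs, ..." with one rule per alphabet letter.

  step 2 ⇒ step 3: ABABCCAABAB ⇒ CC·A·CC·A·AB·AB·CC·CC·A·CC·A
    A ↦ CC
    B ↦ A
    C ↦ AB

A->CC, B->A, C->AB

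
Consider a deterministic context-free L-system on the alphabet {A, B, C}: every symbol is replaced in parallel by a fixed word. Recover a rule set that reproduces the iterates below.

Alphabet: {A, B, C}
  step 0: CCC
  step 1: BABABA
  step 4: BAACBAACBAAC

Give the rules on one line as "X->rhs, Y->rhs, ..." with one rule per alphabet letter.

A->C, B->A, C->BA

  step 0 ⇒ step 1: CCC ⇒ BA·BA·BA
    C ↦ BA
    A ↦ C  (constrained at step 1)
    B ↦ A  (constrained at step 1)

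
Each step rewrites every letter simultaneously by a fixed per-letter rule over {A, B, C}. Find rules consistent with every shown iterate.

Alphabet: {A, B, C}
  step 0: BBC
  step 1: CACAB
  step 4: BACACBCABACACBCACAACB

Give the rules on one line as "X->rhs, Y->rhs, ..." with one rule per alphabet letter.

  step 0 ⇒ step 1: BBC ⇒ CA·CA·B
    B ↦ CA
    C ↦ B
    A ↦ AC  (constrained at step 1)

A->AC, B->CA, C->B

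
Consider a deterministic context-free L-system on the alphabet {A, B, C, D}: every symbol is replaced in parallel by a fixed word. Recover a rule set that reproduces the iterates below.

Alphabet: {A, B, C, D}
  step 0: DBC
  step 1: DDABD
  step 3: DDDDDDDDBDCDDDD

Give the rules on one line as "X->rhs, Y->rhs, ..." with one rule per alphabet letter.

A->C, B->A, C->BD, D->DD

  step 0 ⇒ step 1: DBC ⇒ DD·A·BD
    B ↦ A
    C ↦ BD
    D ↦ DD
    A ↦ C  (constrained at step 1)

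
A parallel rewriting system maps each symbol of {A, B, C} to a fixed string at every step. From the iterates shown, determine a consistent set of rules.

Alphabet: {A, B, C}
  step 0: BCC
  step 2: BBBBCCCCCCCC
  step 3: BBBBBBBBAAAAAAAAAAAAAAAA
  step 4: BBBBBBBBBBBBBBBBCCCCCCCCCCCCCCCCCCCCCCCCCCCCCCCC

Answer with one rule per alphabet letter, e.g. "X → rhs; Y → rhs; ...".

  step 3 ⇒ step 4: BBBBBBBBAAAAAAAAAAAAAAAA ⇒ BB·BB·BB·BB·BB·BB·BB·BB·CC·CC·CC·CC·CC·CC·CC·CC·CC·CC·CC·CC·CC·CC·CC·CC
    A ↦ CC
    B ↦ BB
  step 2 ⇒ step 3: BBBBCCCCCCCC ⇒ BB·BB·BB·BB·AA·AA·AA·AA·AA·AA·AA·AA
    C ↦ AA

A->CC, B->BB, C->AA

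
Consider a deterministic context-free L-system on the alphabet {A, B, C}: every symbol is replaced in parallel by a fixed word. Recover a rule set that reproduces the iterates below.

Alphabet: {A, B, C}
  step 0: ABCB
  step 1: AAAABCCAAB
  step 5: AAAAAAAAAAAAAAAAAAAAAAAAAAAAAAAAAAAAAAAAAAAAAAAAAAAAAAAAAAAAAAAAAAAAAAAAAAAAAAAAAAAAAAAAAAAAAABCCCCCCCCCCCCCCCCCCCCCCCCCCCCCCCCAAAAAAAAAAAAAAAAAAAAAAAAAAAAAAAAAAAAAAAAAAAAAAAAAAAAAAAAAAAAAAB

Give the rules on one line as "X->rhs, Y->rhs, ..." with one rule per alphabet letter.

A->AA, B->AAB, C->CC

  step 0 ⇒ step 1: ABCB ⇒ AA·AAB·CC·AAB
    A ↦ AA
    B ↦ AAB
    C ↦ CC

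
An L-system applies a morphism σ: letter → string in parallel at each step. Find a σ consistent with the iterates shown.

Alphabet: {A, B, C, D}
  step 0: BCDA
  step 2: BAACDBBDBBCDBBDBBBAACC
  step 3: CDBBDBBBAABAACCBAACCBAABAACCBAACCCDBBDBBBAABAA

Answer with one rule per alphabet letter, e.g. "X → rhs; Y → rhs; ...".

  step 2 ⇒ step 3: BAACDBBDBBCDBBDBBBAACC ⇒ C·DBB·DBB·BAA·BAA·C·C·BAA·C·C·BAA·BAA·C·C·BAA·C·C·C·DBB·DBB·BAA·BAA
    A ↦ DBB
    B ↦ C
    C ↦ BAA
    D ↦ BAA

A->DBB, B->C, C->BAA, D->BAA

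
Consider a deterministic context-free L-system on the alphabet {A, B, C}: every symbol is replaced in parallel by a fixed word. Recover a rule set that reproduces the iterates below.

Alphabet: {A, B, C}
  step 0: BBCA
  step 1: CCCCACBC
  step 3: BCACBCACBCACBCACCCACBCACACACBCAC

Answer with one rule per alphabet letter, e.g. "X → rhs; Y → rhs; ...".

  step 0 ⇒ step 1: BBCA ⇒ CC·CC·AC·BC
    A ↦ BC
    B ↦ CC
    C ↦ AC

A->BC, B->CC, C->AC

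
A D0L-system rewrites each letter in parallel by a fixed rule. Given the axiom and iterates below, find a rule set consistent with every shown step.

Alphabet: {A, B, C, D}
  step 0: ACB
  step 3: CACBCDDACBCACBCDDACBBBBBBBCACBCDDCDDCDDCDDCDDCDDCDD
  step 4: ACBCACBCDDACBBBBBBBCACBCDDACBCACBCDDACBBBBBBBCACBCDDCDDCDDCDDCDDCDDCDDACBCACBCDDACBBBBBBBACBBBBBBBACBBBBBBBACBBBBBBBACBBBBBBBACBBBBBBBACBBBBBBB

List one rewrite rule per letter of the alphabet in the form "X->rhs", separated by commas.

  step 3 ⇒ step 4: CACBCDDACBCACBCDDACBBBBBBBCACBCDDCDDCDDCDDCDDCDDCDD ⇒ ACB·C·ACB·CDD·ACB·BBB·BBB·C·ACB·CDD·ACB·C·ACB·CDD·ACB·BBB·BBB·C·ACB·CDD·CDD·CDD·CDD·CDD·CDD·CDD·ACB·C·ACB·CDD·ACB·BBB·BBB·ACB·BBB·BBB·ACB·BBB·BBB·ACB·BBB·BBB·ACB·BBB·BBB·ACB·BBB·BBB·ACB·BBB·BBB
    A ↦ C
    B ↦ CDD
    C ↦ ACB
    D ↦ BBB

A->C, B->CDD, C->ACB, D->BBB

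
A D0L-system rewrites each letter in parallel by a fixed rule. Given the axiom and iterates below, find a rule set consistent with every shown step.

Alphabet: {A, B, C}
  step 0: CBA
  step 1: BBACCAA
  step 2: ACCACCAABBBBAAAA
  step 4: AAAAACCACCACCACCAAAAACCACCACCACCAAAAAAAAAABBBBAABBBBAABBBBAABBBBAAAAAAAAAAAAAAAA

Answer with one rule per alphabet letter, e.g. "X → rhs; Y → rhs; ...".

  step 1 ⇒ step 2: BBACCAA ⇒ ACC·ACC·AA·BB·BB·AA·AA
    A ↦ AA
    B ↦ ACC
    C ↦ BB

A->AA, B->ACC, C->BB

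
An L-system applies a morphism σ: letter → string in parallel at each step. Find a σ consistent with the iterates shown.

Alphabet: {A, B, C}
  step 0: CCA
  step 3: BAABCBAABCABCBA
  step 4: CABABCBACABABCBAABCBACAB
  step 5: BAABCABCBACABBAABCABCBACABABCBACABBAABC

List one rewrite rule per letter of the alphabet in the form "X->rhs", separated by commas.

A->AB, B->C, C->BA

  step 4 ⇒ step 5: CABABCBACABABCBAABCBACAB ⇒ BA·AB·C·AB·C·BA·C·AB·BA·AB·C·AB·C·BA·C·AB·AB·C·BA·C·AB·BA·AB·C
    A ↦ AB
    B ↦ C
    C ↦ BA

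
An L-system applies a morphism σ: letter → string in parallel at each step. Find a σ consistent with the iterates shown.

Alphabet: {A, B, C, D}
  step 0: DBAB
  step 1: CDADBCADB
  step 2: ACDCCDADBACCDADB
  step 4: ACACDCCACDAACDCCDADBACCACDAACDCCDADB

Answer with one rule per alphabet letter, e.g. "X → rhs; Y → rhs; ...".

  step 1 ⇒ step 2: CDADBCADB ⇒ A·CD·C·CD·ADB·A·C·CD·ADB
    A ↦ C
    B ↦ ADB
    C ↦ A
    D ↦ CD

A->C, B->ADB, C->A, D->CD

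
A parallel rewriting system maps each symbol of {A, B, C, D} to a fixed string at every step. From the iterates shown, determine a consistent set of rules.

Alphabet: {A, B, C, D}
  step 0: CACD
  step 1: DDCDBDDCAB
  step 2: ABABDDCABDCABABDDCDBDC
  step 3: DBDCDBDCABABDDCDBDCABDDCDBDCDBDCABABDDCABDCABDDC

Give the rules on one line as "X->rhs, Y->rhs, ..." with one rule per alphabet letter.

  step 2 ⇒ step 3: ABABDDCABDCABABDDCDBDC ⇒ DB·DC·DB·DC·AB·AB·DDC·DB·DC·AB·DDC·DB·DC·DB·DC·AB·AB·DDC·AB·DC·AB·DDC
    A ↦ DB
    B ↦ DC
    C ↦ DDC
    D ↦ AB

A->DB, B->DC, C->DDC, D->AB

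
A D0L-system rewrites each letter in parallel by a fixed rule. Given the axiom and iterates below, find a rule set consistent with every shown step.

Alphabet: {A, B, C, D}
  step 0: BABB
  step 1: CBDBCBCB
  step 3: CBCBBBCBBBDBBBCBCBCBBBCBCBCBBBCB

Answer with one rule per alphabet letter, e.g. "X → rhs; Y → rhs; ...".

  step 0 ⇒ step 1: BABB ⇒ CB·DB·CB·CB
    A ↦ DB
    B ↦ CB
    C ↦ BB  (constrained at step 1)
    D ↦ CA  (constrained at step 1)

A->DB, B->CB, C->BB, D->CA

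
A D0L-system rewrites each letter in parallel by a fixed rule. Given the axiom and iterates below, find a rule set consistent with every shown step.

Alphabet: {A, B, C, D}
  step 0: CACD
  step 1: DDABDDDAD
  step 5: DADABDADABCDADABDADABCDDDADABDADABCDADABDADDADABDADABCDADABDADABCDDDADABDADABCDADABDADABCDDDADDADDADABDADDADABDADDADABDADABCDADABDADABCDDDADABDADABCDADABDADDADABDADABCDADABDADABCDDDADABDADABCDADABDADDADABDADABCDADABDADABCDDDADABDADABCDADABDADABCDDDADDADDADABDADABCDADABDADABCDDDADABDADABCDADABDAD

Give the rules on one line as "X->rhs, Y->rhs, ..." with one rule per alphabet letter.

  step 0 ⇒ step 1: CACD ⇒ DD·AB·DD·DAD
    A ↦ AB
    C ↦ DD
    D ↦ DAD
    B ↦ C  (constrained at step 1)

A->AB, B->C, C->DD, D->DAD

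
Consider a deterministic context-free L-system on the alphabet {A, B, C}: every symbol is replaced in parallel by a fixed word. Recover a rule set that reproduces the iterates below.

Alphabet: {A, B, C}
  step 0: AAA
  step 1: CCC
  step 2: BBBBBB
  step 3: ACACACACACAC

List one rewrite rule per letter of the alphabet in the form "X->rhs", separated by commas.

A->C, B->AC, C->BB

  step 2 ⇒ step 3: BBBBBB ⇒ AC·AC·AC·AC·AC·AC
    B ↦ AC
  step 0 ⇒ step 1: AAA ⇒ C·C·C
    A ↦ C
  step 1 ⇒ step 2: CCC ⇒ BB·BB·BB
    C ↦ BB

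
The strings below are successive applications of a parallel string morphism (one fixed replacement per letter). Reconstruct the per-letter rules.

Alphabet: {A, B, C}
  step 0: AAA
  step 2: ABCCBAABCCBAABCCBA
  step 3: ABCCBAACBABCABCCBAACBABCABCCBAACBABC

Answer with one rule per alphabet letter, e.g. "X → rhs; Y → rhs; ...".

A->ABC, B->CB, C->A

  step 2 ⇒ step 3: ABCCBAABCCBAABCCBA ⇒ ABC·CB·A·A·CB·ABC·ABC·CB·A·A·CB·ABC·ABC·CB·A·A·CB·ABC
    A ↦ ABC
    B ↦ CB
    C ↦ A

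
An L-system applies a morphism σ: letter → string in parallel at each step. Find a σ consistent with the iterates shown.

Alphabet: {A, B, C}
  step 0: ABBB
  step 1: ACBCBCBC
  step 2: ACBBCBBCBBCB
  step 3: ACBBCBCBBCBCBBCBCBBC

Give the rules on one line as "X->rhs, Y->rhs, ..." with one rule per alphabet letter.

A->AC, B->BC, C->B

  step 2 ⇒ step 3: ACBBCBBCBBCB ⇒ AC·B·BC·BC·B·BC·BC·B·BC·BC·B·BC
    A ↦ AC
    B ↦ BC
    C ↦ B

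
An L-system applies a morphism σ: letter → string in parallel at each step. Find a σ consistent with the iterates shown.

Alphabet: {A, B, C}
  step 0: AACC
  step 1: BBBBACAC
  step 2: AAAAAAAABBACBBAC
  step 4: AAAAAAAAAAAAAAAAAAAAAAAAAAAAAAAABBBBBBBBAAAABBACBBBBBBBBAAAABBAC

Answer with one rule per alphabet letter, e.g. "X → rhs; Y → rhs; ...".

  step 1 ⇒ step 2: BBBBACAC ⇒ AA·AA·AA·AA·BB·AC·BB·AC
    A ↦ BB
    B ↦ AA
    C ↦ AC

A->BB, B->AA, C->AC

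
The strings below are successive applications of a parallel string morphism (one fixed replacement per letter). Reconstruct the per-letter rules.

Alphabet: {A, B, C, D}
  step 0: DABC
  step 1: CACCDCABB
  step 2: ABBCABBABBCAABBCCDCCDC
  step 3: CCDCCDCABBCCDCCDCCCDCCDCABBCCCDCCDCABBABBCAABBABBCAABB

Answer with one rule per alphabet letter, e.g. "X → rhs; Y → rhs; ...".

A->C, B->CDC, C->ABB, D->CA

  step 2 ⇒ step 3: ABBCABBABBCAABBCCDCCDC ⇒ C·CDC·CDC·ABB·C·CDC·CDC·C·CDC·CDC·ABB·C·C·CDC·CDC·ABB·ABB·CA·ABB·ABB·CA·ABB
    A ↦ C
    B ↦ CDC
    C ↦ ABB
    D ↦ CA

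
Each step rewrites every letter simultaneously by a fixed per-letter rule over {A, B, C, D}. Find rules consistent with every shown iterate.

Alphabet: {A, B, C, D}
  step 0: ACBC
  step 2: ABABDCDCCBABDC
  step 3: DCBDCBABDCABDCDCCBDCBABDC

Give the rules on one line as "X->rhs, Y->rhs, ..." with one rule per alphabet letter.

  step 2 ⇒ step 3: ABABDCDCCBABDC ⇒ D·CB·D·CB·AB·DC·AB·DC·DC·CB·D·CB·AB·DC
    A ↦ D
    B ↦ CB
    C ↦ DC
    D ↦ AB

A->D, B->CB, C->DC, D->AB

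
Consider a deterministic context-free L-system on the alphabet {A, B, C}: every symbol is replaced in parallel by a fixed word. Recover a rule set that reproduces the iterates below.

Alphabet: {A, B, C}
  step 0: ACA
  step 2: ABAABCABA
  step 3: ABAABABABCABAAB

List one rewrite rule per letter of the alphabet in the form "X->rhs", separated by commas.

A->AB, B->A, C->BC

  step 2 ⇒ step 3: ABAABCABA ⇒ AB·A·AB·AB·A·BC·AB·A·AB
    A ↦ AB
    B ↦ A
    C ↦ BC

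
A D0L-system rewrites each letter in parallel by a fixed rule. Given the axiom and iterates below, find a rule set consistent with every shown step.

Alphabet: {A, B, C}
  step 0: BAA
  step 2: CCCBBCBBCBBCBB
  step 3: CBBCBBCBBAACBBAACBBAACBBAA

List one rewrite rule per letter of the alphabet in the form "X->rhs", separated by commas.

A->CC, B->A, C->CBB

  step 2 ⇒ step 3: CCCBBCBBCBBCBB ⇒ CBB·CBB·CBB·A·A·CBB·A·A·CBB·A·A·CBB·A·A
    B ↦ A
    C ↦ CBB
    A ↦ CC  (constrained at step 0)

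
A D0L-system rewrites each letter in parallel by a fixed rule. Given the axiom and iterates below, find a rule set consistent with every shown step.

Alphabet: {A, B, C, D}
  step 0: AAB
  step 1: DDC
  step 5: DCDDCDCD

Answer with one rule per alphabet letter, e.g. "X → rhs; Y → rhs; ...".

A->D, B->C, C->A, D->BA

  step 0 ⇒ step 1: AAB ⇒ D·D·C
    A ↦ D
    B ↦ C
    C ↦ A  (constrained at step 1)
    D ↦ BA  (constrained at step 1)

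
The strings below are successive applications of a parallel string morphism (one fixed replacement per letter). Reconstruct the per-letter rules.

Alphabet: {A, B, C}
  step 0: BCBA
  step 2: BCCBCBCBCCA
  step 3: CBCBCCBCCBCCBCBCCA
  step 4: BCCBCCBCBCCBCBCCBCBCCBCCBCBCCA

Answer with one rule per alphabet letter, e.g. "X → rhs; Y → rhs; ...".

  step 3 ⇒ step 4: CBCBCCBCCBCCBCBCCA ⇒ BC·C·BC·C·BC·BC·C·BC·BC·C·BC·BC·C·BC·C·BC·BC·CA
    A ↦ CA
    B ↦ C
    C ↦ BC

A->CA, B->C, C->BC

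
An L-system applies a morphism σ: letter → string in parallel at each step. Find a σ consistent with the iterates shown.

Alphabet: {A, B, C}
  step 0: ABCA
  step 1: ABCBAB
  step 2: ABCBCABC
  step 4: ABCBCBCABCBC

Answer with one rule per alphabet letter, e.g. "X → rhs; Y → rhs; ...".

  step 1 ⇒ step 2: ABCBAB ⇒ AB·C·B·C·AB·C
    A ↦ AB
    B ↦ C
    C ↦ B

A->AB, B->C, C->B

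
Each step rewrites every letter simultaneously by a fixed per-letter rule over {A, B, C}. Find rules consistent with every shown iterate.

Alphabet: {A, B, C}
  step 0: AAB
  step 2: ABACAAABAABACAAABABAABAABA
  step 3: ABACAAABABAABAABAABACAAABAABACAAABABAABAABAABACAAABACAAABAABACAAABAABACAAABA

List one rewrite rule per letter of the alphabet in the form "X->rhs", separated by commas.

  step 2 ⇒ step 3: ABACAAABAABACAAABABAABAABA ⇒ ABA·CAA·ABA·BA·ABA·ABA·ABA·CAA·ABA·ABA·CAA·ABA·BA·ABA·ABA·ABA·CAA·ABA·CAA·ABA·ABA·CAA·ABA·ABA·CAA·ABA
    A ↦ ABA
    B ↦ CAA
    C ↦ BA

A->ABA, B->CAA, C->BA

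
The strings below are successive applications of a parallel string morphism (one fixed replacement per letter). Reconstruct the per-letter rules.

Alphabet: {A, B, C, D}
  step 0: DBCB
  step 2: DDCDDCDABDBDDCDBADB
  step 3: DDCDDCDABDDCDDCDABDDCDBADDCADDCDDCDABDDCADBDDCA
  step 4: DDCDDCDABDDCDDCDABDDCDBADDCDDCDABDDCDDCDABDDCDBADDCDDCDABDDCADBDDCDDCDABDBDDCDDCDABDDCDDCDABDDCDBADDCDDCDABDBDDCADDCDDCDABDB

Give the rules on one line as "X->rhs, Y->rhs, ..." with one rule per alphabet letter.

  step 3 ⇒ step 4: DDCDDCDABDDCDDCDABDDCDBADDCADDCDDCDABDDCADBDDCA ⇒ DDC·DDC·DAB·DDC·DDC·DAB·DDC·DB·A·DDC·DDC·DAB·DDC·DDC·DAB·DDC·DB·A·DDC·DDC·DAB·DDC·A·DB·DDC·DDC·DAB·DB·DDC·DDC·DAB·DDC·DDC·DAB·DDC·DB·A·DDC·DDC·DAB·DB·DDC·A·DDC·DDC·DAB·DB
    A ↦ DB
    B ↦ A
    C ↦ DAB
    D ↦ DDC

A->DB, B->A, C->DAB, D->DDC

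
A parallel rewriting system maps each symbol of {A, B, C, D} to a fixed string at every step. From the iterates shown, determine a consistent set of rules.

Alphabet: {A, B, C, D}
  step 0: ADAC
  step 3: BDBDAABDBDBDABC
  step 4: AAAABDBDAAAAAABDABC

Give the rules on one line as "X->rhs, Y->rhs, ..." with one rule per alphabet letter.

A->BD, B->A, C->BC, D->A

  step 3 ⇒ step 4: BDBDAABDBDBDABC ⇒ A·A·A·A·BD·BD·A·A·A·A·A·A·BD·A·BC
    A ↦ BD
    B ↦ A
    C ↦ BC
    D ↦ A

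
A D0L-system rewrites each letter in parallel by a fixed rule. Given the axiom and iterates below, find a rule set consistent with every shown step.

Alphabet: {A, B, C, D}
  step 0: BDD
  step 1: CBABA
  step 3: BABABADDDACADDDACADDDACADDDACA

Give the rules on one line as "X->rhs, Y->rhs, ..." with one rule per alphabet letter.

A->ACA, B->C, C->DDD, D->BA

  step 0 ⇒ step 1: BDD ⇒ C·BA·BA
    B ↦ C
    D ↦ BA
    A ↦ ACA  (constrained at step 1)
    C ↦ DDD  (constrained at step 1)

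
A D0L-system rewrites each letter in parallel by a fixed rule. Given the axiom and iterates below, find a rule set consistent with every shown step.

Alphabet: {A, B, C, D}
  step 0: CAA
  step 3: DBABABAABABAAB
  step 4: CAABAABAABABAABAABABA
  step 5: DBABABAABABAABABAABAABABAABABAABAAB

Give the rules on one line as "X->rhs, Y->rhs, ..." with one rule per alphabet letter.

A->AB, B->A, C->DB, D->C

  step 4 ⇒ step 5: CAABAABAABABAABAABABA ⇒ DB·AB·AB·A·AB·AB·A·AB·AB·A·AB·A·AB·AB·A·AB·AB·A·AB·A·AB
    A ↦ AB
    B ↦ A
    C ↦ DB
  step 3 ⇒ step 4: DBABABAABABAAB ⇒ C·A·AB·A·AB·A·AB·AB·A·AB·A·AB·AB·A
    D ↦ C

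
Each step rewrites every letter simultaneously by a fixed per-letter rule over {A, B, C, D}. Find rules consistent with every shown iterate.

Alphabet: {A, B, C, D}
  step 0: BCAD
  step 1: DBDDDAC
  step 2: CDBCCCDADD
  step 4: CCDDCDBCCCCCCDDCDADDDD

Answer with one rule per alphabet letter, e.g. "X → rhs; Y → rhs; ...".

A->DA, B->DB, C->DD, D->C

  step 1 ⇒ step 2: DBDDDAC ⇒ C·DB·C·C·C·DA·DD
    A ↦ DA
    B ↦ DB
    C ↦ DD
    D ↦ C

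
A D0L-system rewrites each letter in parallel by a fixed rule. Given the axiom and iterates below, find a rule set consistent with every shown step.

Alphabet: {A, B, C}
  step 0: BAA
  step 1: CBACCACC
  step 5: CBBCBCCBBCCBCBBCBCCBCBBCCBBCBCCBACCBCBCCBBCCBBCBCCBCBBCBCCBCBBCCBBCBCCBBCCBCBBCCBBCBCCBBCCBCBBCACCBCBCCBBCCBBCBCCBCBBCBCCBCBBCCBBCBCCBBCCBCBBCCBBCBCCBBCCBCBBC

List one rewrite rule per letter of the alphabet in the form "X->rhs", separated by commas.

A->ACC, B->CB, C->BC

  step 0 ⇒ step 1: BAA ⇒ CB·ACC·ACC
    A ↦ ACC
    B ↦ CB
    C ↦ BC  (constrained at step 1)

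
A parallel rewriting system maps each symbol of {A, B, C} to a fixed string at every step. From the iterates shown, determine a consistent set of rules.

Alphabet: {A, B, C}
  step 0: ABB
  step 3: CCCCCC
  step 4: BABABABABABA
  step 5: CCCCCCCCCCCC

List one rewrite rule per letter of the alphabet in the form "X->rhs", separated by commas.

A->C, B->C, C->BA

  step 4 ⇒ step 5: BABABABABABA ⇒ C·C·C·C·C·C·C·C·C·C·C·C
    A ↦ C
    B ↦ C
  step 3 ⇒ step 4: CCCCCC ⇒ BA·BA·BA·BA·BA·BA
    C ↦ BA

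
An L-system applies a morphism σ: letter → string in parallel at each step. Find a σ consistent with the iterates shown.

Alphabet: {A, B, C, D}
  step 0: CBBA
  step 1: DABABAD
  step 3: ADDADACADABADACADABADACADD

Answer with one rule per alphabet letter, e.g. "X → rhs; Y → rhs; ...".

  step 0 ⇒ step 1: CBBA ⇒ D·AB·AB·AD
    A ↦ AD
    B ↦ AB
    C ↦ D
    D ↦ AC  (constrained at step 1)

A->AD, B->AB, C->D, D->AC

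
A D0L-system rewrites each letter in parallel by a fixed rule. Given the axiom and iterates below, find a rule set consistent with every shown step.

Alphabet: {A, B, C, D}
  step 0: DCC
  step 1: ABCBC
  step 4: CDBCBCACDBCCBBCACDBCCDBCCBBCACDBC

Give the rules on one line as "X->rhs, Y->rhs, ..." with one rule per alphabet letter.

  step 0 ⇒ step 1: DCC ⇒ A·BC·BC
    C ↦ BC
    D ↦ A
    A ↦ CB  (constrained at step 1)
    B ↦ CD  (constrained at step 1)

A->CB, B->CD, C->BC, D->A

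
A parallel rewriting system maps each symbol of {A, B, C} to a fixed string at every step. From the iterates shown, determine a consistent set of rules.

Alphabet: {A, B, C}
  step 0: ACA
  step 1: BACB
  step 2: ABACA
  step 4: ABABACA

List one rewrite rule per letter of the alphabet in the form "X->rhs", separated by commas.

  step 1 ⇒ step 2: BACB ⇒ A·B·AC·A
    A ↦ B
    B ↦ A
    C ↦ AC

A->B, B->A, C->AC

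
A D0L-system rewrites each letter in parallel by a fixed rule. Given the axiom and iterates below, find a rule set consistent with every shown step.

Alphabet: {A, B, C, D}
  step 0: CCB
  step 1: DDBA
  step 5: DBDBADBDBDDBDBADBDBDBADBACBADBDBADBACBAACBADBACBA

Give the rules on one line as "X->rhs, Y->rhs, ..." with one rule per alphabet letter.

A->DB, B->BA, C->D, D->AC

  step 0 ⇒ step 1: CCB ⇒ D·D·BA
    B ↦ BA
    C ↦ D
    A ↦ DB  (constrained at step 1)
    D ↦ AC  (constrained at step 1)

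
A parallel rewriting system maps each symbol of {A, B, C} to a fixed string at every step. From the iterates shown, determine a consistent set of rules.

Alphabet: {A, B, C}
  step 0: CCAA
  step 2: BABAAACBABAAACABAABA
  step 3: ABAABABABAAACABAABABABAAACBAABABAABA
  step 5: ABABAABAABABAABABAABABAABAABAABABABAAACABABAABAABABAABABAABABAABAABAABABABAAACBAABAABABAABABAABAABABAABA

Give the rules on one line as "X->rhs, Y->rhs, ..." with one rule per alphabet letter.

A->BA, B->A, C->AAC

  step 2 ⇒ step 3: BABAAACBABAAACABAABA ⇒ A·BA·A·BA·BA·BA·AAC·A·BA·A·BA·BA·BA·AAC·BA·A·BA·BA·A·BA
    A ↦ BA
    B ↦ A
    C ↦ AAC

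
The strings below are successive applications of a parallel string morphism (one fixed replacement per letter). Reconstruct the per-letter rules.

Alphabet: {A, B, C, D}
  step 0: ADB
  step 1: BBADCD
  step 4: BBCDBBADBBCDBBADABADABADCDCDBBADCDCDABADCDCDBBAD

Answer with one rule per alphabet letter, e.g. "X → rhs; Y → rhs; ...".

A->BB, B->CD, C->AB, D->AD

  step 0 ⇒ step 1: ADB ⇒ BB·AD·CD
    A ↦ BB
    B ↦ CD
    D ↦ AD
    C ↦ AB  (constrained at step 1)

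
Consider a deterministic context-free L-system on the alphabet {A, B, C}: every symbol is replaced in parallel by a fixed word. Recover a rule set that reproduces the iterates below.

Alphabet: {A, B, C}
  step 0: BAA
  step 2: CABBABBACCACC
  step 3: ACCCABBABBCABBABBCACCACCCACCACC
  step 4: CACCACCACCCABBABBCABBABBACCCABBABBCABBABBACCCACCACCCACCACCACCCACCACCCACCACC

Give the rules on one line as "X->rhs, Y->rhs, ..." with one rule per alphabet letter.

A->C, B->ABB, C->ACC

  step 3 ⇒ step 4: ACCCABBABBCABBABBCACCACCCACCACC ⇒ C·ACC·ACC·ACC·C·ABB·ABB·C·ABB·ABB·ACC·C·ABB·ABB·C·ABB·ABB·ACC·C·ACC·ACC·C·ACC·ACC·ACC·C·ACC·ACC·C·ACC·ACC
    A ↦ C
    B ↦ ABB
    C ↦ ACC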